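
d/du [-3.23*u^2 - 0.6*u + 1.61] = -6.46*u - 0.6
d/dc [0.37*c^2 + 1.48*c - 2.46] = 0.74*c + 1.48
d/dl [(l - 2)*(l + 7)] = 2*l + 5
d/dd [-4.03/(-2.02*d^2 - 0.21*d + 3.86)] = (-16.2812*d - 0.8463)/(2.02*d^2 + 0.21*d - 3.86)^2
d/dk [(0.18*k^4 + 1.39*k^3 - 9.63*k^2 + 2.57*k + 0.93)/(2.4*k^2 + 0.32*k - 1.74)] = (0.864*k^5 + 3.5088*k^4 - 0.363199999999999*k^3 - 16.5054*k^2 + 29.0484*k - 4.7694)/(5.76*k^4 + 1.536*k^3 - 8.2496*k^2 - 1.1136*k + 3.0276)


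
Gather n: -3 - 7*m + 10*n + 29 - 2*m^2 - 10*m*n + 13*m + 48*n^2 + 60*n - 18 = -2*m^2 + 6*m + 48*n^2 + n*(70 - 10*m) + 8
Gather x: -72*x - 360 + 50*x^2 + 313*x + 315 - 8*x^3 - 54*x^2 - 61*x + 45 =-8*x^3 - 4*x^2 + 180*x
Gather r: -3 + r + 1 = r - 2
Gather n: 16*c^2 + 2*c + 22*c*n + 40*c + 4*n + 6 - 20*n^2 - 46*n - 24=16*c^2 + 42*c - 20*n^2 + n*(22*c - 42) - 18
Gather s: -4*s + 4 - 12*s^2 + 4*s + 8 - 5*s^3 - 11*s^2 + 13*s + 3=-5*s^3 - 23*s^2 + 13*s + 15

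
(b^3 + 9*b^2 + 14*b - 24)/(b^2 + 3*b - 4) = b + 6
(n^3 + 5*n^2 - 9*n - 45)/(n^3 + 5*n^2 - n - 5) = (n^2 - 9)/(n^2 - 1)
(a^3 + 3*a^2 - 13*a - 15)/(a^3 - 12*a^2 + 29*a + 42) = (a^2 + 2*a - 15)/(a^2 - 13*a + 42)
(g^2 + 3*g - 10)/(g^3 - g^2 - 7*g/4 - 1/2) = 4*(g + 5)/(4*g^2 + 4*g + 1)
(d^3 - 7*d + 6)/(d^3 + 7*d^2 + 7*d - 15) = (d - 2)/(d + 5)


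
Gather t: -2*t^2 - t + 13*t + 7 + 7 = -2*t^2 + 12*t + 14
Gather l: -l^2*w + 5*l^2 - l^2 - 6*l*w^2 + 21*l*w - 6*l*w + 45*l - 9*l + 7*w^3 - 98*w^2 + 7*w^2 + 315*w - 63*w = l^2*(4 - w) + l*(-6*w^2 + 15*w + 36) + 7*w^3 - 91*w^2 + 252*w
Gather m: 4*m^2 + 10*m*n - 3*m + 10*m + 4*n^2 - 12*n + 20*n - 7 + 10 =4*m^2 + m*(10*n + 7) + 4*n^2 + 8*n + 3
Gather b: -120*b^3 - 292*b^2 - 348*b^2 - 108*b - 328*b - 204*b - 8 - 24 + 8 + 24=-120*b^3 - 640*b^2 - 640*b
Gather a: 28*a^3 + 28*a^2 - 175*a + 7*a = 28*a^3 + 28*a^2 - 168*a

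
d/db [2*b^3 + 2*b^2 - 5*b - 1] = 6*b^2 + 4*b - 5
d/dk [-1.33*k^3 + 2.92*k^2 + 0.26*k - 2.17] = -3.99*k^2 + 5.84*k + 0.26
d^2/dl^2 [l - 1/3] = 0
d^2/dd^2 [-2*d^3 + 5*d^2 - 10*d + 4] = 10 - 12*d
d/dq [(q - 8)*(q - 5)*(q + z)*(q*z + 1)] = z*(q - 8)*(q - 5)*(q + z) + (q - 8)*(q - 5)*(q*z + 1) + (q - 8)*(q + z)*(q*z + 1) + (q - 5)*(q + z)*(q*z + 1)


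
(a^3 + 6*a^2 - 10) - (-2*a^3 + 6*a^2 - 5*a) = 3*a^3 + 5*a - 10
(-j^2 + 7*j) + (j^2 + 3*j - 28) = 10*j - 28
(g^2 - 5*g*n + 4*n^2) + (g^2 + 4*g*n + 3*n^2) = 2*g^2 - g*n + 7*n^2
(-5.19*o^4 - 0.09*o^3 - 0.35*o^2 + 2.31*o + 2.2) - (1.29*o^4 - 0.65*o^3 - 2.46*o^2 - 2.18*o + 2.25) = -6.48*o^4 + 0.56*o^3 + 2.11*o^2 + 4.49*o - 0.0499999999999998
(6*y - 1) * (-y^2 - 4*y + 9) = -6*y^3 - 23*y^2 + 58*y - 9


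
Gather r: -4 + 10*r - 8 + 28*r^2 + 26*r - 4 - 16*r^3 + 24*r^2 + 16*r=-16*r^3 + 52*r^2 + 52*r - 16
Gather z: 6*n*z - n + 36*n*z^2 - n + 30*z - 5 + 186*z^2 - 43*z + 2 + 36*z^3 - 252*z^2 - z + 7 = -2*n + 36*z^3 + z^2*(36*n - 66) + z*(6*n - 14) + 4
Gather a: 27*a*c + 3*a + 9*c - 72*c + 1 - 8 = a*(27*c + 3) - 63*c - 7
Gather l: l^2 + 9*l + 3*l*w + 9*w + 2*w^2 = l^2 + l*(3*w + 9) + 2*w^2 + 9*w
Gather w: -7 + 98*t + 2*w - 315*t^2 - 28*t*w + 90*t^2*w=-315*t^2 + 98*t + w*(90*t^2 - 28*t + 2) - 7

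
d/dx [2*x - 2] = 2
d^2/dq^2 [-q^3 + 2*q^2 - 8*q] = 4 - 6*q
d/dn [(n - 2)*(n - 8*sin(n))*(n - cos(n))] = (2 - n)*(n - cos(n))*(8*cos(n) - 1) + (n - 2)*(n - 8*sin(n))*(sin(n) + 1) + (n - 8*sin(n))*(n - cos(n))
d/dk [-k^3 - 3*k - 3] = -3*k^2 - 3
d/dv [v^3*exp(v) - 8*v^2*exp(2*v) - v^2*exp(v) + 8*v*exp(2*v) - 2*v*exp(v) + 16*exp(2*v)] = (v^3 - 16*v^2*exp(v) + 2*v^2 - 4*v + 40*exp(v) - 2)*exp(v)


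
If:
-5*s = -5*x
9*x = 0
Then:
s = 0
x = 0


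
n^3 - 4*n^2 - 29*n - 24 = (n - 8)*(n + 1)*(n + 3)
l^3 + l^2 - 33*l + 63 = (l - 3)^2*(l + 7)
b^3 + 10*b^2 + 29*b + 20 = (b + 1)*(b + 4)*(b + 5)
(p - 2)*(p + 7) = p^2 + 5*p - 14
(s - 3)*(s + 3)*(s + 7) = s^3 + 7*s^2 - 9*s - 63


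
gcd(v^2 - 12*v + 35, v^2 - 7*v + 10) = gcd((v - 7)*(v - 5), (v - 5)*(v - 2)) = v - 5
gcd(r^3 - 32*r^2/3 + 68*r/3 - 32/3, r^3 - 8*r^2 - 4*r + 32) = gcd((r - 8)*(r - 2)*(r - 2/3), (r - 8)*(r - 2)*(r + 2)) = r^2 - 10*r + 16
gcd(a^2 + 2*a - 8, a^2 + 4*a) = a + 4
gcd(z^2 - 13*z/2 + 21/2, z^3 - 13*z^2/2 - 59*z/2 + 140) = z - 7/2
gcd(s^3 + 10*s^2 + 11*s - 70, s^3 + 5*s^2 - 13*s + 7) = s + 7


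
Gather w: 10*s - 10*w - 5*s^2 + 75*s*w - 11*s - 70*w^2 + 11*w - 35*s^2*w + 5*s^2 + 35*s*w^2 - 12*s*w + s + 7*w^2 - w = w^2*(35*s - 63) + w*(-35*s^2 + 63*s)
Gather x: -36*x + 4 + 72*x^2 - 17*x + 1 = 72*x^2 - 53*x + 5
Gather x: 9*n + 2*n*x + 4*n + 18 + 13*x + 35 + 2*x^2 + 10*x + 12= 13*n + 2*x^2 + x*(2*n + 23) + 65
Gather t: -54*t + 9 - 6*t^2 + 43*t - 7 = -6*t^2 - 11*t + 2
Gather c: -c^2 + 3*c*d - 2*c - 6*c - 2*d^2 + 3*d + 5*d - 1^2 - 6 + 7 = -c^2 + c*(3*d - 8) - 2*d^2 + 8*d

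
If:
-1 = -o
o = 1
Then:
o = 1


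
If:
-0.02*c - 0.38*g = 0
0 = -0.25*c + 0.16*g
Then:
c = 0.00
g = 0.00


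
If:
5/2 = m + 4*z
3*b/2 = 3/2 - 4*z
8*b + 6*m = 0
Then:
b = -6/17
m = 8/17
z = 69/136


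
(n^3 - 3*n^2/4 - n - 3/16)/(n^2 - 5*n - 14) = (-n^3 + 3*n^2/4 + n + 3/16)/(-n^2 + 5*n + 14)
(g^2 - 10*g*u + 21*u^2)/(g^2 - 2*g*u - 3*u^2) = (g - 7*u)/(g + u)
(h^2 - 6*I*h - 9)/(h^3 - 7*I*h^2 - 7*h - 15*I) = (h - 3*I)/(h^2 - 4*I*h + 5)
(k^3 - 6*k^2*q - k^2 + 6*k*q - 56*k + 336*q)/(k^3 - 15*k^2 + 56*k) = (k^2 - 6*k*q + 7*k - 42*q)/(k*(k - 7))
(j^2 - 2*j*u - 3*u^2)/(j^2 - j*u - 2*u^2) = (-j + 3*u)/(-j + 2*u)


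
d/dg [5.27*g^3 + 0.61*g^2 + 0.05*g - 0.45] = 15.81*g^2 + 1.22*g + 0.05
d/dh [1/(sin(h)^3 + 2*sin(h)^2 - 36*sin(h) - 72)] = (-3*sin(h)^2 - 4*sin(h) + 36)*cos(h)/(sin(h)^3 + 2*sin(h)^2 - 36*sin(h) - 72)^2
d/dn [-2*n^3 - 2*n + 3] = -6*n^2 - 2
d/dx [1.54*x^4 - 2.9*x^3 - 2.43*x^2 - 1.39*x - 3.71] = 6.16*x^3 - 8.7*x^2 - 4.86*x - 1.39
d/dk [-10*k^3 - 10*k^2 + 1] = 10*k*(-3*k - 2)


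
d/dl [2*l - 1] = 2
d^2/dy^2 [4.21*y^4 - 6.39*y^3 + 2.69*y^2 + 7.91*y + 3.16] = 50.52*y^2 - 38.34*y + 5.38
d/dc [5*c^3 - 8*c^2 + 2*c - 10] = 15*c^2 - 16*c + 2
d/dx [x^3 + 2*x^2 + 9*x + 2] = 3*x^2 + 4*x + 9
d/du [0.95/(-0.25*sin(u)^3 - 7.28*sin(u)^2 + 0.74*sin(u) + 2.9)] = (0.7125*sin(u)^2 + 13.832*sin(u) - 0.703)*cos(u)/(0.25*sin(u)^3 + 7.28*sin(u)^2 - 0.74*sin(u) - 2.9)^2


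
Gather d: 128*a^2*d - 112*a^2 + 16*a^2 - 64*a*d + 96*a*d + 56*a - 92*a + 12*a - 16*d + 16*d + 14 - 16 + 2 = -96*a^2 - 24*a + d*(128*a^2 + 32*a)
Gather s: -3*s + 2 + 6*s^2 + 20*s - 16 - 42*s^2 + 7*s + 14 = -36*s^2 + 24*s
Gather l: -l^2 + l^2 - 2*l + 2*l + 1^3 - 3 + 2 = 0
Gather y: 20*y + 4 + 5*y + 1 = 25*y + 5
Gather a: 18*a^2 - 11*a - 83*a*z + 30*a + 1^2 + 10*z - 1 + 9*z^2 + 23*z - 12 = 18*a^2 + a*(19 - 83*z) + 9*z^2 + 33*z - 12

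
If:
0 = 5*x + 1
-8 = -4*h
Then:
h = 2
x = -1/5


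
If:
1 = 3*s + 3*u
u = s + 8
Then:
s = -23/6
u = 25/6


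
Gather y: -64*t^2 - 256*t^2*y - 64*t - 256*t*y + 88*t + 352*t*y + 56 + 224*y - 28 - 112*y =-64*t^2 + 24*t + y*(-256*t^2 + 96*t + 112) + 28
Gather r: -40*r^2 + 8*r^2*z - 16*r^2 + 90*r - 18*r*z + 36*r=r^2*(8*z - 56) + r*(126 - 18*z)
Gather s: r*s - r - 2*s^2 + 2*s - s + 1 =-r - 2*s^2 + s*(r + 1) + 1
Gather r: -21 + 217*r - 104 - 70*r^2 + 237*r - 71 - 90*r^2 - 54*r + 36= -160*r^2 + 400*r - 160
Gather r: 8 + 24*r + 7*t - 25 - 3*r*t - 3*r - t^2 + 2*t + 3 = r*(21 - 3*t) - t^2 + 9*t - 14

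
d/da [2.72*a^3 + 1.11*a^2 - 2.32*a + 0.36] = 8.16*a^2 + 2.22*a - 2.32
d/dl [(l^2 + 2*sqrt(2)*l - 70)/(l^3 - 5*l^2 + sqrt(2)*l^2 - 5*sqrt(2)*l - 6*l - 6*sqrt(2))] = (-2*(l + sqrt(2))*(-l^3 - sqrt(2)*l^2 + 5*l^2 + 6*l + 5*sqrt(2)*l + 6*sqrt(2)) + (l^2 + 2*sqrt(2)*l - 70)*(-3*l^2 - 2*sqrt(2)*l + 10*l + 6 + 5*sqrt(2)))/(-l^3 - sqrt(2)*l^2 + 5*l^2 + 6*l + 5*sqrt(2)*l + 6*sqrt(2))^2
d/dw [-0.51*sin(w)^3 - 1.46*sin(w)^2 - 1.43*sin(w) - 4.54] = (-2.92*sin(w) + 0.765*cos(2*w) - 2.195)*cos(w)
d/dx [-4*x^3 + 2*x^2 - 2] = 4*x*(1 - 3*x)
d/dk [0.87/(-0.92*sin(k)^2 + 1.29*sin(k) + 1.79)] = (1.6008*sin(k) - 1.1223)*cos(k)/(-0.92*sin(k)^2 + 1.29*sin(k) + 1.79)^2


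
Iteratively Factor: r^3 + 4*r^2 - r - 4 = (r + 1)*(r^2 + 3*r - 4) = (r + 1)*(r + 4)*(r - 1)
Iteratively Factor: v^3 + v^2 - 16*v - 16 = (v + 1)*(v^2 - 16) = (v + 1)*(v + 4)*(v - 4)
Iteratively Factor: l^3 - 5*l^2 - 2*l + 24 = (l - 4)*(l^2 - l - 6) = (l - 4)*(l + 2)*(l - 3)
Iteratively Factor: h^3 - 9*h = (h + 3)*(h^2 - 3*h) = (h - 3)*(h + 3)*(h)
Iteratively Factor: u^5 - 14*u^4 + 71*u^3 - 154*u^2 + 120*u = (u - 4)*(u^4 - 10*u^3 + 31*u^2 - 30*u) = (u - 5)*(u - 4)*(u^3 - 5*u^2 + 6*u) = u*(u - 5)*(u - 4)*(u^2 - 5*u + 6) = u*(u - 5)*(u - 4)*(u - 3)*(u - 2)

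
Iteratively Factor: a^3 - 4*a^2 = (a)*(a^2 - 4*a) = a^2*(a - 4)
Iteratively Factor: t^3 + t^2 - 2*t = (t - 1)*(t^2 + 2*t) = t*(t - 1)*(t + 2)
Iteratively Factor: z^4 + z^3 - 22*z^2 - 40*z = (z + 4)*(z^3 - 3*z^2 - 10*z) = (z - 5)*(z + 4)*(z^2 + 2*z) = (z - 5)*(z + 2)*(z + 4)*(z)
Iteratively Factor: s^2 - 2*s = (s - 2)*(s)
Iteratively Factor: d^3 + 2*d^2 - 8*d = (d + 4)*(d^2 - 2*d) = (d - 2)*(d + 4)*(d)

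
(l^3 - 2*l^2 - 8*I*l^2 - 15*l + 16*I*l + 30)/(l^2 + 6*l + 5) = (l^3 + l^2*(-2 - 8*I) + l*(-15 + 16*I) + 30)/(l^2 + 6*l + 5)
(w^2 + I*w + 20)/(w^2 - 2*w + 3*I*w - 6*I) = (w^2 + I*w + 20)/(w^2 + w*(-2 + 3*I) - 6*I)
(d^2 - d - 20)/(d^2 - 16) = (d - 5)/(d - 4)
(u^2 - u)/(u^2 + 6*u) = (u - 1)/(u + 6)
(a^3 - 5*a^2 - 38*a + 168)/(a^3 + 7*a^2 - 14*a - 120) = (a - 7)/(a + 5)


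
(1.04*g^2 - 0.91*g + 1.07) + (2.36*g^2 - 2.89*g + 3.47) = 3.4*g^2 - 3.8*g + 4.54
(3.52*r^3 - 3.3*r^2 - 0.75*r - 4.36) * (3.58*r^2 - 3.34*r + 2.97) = 12.6016*r^5 - 23.5708*r^4 + 18.7914*r^3 - 22.9048*r^2 + 12.3349*r - 12.9492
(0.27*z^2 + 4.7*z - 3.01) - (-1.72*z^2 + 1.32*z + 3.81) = 1.99*z^2 + 3.38*z - 6.82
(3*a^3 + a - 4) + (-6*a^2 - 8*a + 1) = 3*a^3 - 6*a^2 - 7*a - 3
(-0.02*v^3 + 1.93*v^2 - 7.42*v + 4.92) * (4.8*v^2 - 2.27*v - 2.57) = -0.096*v^5 + 9.3094*v^4 - 39.9457*v^3 + 35.4993*v^2 + 7.901*v - 12.6444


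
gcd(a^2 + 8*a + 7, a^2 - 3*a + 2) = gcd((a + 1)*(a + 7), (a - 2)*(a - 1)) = 1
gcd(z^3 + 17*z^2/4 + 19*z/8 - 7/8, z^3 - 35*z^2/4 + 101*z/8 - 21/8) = z - 1/4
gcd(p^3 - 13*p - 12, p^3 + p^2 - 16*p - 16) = p^2 - 3*p - 4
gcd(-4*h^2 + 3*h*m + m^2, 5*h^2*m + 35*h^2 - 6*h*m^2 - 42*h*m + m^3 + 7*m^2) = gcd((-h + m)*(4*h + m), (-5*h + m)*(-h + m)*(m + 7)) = h - m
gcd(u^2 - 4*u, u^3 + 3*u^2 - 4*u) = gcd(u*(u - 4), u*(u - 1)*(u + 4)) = u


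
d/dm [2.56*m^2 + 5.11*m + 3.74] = 5.12*m + 5.11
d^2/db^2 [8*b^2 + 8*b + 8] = 16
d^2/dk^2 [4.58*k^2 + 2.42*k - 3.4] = 9.16000000000000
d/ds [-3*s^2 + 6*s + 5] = 6 - 6*s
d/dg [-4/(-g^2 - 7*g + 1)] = 4*(-2*g - 7)/(g^2 + 7*g - 1)^2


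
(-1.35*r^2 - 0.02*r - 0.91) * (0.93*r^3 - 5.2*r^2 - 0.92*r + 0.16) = -1.2555*r^5 + 7.0014*r^4 + 0.4997*r^3 + 4.5344*r^2 + 0.834*r - 0.1456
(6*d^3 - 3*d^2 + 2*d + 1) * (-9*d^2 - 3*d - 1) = -54*d^5 + 9*d^4 - 15*d^3 - 12*d^2 - 5*d - 1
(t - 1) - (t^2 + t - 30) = 29 - t^2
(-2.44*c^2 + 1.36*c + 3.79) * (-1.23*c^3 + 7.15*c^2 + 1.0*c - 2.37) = 3.0012*c^5 - 19.1188*c^4 + 2.6223*c^3 + 34.2413*c^2 + 0.5668*c - 8.9823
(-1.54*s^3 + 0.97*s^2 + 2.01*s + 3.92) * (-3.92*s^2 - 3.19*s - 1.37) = 6.0368*s^5 + 1.1102*s^4 - 8.8637*s^3 - 23.1072*s^2 - 15.2585*s - 5.3704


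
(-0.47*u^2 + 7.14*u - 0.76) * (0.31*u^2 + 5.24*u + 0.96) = -0.1457*u^4 - 0.2494*u^3 + 36.7268*u^2 + 2.872*u - 0.7296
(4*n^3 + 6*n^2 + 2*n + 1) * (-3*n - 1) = -12*n^4 - 22*n^3 - 12*n^2 - 5*n - 1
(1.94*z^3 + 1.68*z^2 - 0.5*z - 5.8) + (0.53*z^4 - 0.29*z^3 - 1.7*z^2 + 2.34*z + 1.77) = 0.53*z^4 + 1.65*z^3 - 0.02*z^2 + 1.84*z - 4.03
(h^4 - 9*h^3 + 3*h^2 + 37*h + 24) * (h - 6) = h^5 - 15*h^4 + 57*h^3 + 19*h^2 - 198*h - 144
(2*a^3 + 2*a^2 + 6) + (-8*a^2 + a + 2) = 2*a^3 - 6*a^2 + a + 8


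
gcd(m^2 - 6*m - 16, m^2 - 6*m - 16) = m^2 - 6*m - 16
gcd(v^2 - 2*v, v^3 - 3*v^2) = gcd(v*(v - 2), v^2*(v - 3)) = v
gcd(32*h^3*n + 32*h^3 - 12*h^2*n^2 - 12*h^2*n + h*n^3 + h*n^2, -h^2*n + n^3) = 1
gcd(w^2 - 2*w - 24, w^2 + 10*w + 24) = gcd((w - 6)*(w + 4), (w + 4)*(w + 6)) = w + 4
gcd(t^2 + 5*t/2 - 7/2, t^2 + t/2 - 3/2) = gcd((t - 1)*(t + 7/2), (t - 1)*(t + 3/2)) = t - 1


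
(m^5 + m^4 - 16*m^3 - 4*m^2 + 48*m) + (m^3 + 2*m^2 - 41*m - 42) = m^5 + m^4 - 15*m^3 - 2*m^2 + 7*m - 42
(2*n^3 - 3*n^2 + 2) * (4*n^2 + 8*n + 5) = 8*n^5 + 4*n^4 - 14*n^3 - 7*n^2 + 16*n + 10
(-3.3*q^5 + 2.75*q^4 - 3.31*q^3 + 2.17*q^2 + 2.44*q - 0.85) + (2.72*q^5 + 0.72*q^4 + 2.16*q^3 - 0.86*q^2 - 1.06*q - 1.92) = -0.58*q^5 + 3.47*q^4 - 1.15*q^3 + 1.31*q^2 + 1.38*q - 2.77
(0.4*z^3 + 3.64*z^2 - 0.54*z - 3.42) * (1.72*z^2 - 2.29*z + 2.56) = 0.688*z^5 + 5.3448*z^4 - 8.2404*z^3 + 4.6726*z^2 + 6.4494*z - 8.7552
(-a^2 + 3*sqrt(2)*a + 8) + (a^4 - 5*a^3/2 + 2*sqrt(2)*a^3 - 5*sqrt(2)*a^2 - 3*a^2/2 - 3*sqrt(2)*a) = a^4 - 5*a^3/2 + 2*sqrt(2)*a^3 - 5*sqrt(2)*a^2 - 5*a^2/2 + 8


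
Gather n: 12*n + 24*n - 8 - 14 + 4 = 36*n - 18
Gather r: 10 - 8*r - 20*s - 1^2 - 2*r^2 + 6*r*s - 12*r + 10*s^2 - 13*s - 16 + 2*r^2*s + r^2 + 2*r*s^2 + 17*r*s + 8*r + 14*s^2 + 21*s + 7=r^2*(2*s - 1) + r*(2*s^2 + 23*s - 12) + 24*s^2 - 12*s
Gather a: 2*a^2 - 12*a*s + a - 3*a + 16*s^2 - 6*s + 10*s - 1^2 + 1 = 2*a^2 + a*(-12*s - 2) + 16*s^2 + 4*s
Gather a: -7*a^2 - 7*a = -7*a^2 - 7*a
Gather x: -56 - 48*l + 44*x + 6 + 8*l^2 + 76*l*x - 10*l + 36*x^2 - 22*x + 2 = 8*l^2 - 58*l + 36*x^2 + x*(76*l + 22) - 48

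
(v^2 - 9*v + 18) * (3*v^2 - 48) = 3*v^4 - 27*v^3 + 6*v^2 + 432*v - 864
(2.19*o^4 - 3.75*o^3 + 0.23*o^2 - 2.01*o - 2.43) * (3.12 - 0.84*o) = -1.8396*o^5 + 9.9828*o^4 - 11.8932*o^3 + 2.406*o^2 - 4.23*o - 7.5816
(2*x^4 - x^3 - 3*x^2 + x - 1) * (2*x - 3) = 4*x^5 - 8*x^4 - 3*x^3 + 11*x^2 - 5*x + 3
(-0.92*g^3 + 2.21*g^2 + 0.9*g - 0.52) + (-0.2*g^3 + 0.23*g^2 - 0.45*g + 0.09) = -1.12*g^3 + 2.44*g^2 + 0.45*g - 0.43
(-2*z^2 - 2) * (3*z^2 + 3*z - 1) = -6*z^4 - 6*z^3 - 4*z^2 - 6*z + 2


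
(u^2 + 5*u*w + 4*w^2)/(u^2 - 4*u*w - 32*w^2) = (u + w)/(u - 8*w)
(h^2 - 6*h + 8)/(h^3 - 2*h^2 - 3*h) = (-h^2 + 6*h - 8)/(h*(-h^2 + 2*h + 3))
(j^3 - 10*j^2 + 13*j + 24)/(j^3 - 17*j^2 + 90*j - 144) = (j + 1)/(j - 6)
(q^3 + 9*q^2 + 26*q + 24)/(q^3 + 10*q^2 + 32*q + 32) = (q + 3)/(q + 4)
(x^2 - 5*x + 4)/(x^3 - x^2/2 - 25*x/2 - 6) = 2*(x - 1)/(2*x^2 + 7*x + 3)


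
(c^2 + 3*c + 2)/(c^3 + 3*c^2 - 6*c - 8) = (c + 2)/(c^2 + 2*c - 8)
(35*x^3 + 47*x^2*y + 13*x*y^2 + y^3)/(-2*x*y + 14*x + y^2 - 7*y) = (-35*x^3 - 47*x^2*y - 13*x*y^2 - y^3)/(2*x*y - 14*x - y^2 + 7*y)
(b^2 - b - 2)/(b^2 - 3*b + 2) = (b + 1)/(b - 1)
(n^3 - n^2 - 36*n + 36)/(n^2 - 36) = n - 1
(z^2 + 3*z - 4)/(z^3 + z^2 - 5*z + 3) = (z + 4)/(z^2 + 2*z - 3)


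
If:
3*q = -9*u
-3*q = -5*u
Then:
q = 0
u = 0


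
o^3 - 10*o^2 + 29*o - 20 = (o - 5)*(o - 4)*(o - 1)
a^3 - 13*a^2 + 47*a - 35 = (a - 7)*(a - 5)*(a - 1)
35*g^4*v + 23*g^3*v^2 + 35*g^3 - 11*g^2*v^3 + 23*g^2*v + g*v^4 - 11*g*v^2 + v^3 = (-7*g + v)*(-5*g + v)*(g + v)*(g*v + 1)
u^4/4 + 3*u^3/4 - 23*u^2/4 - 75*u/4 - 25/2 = (u/2 + 1/2)*(u/2 + 1)*(u - 5)*(u + 5)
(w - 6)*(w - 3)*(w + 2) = w^3 - 7*w^2 + 36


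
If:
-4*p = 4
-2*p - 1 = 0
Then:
No Solution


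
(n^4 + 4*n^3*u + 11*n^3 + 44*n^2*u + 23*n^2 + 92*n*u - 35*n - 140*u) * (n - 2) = n^5 + 4*n^4*u + 9*n^4 + 36*n^3*u + n^3 + 4*n^2*u - 81*n^2 - 324*n*u + 70*n + 280*u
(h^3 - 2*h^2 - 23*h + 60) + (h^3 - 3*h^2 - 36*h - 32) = 2*h^3 - 5*h^2 - 59*h + 28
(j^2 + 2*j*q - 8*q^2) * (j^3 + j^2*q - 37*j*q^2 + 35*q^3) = j^5 + 3*j^4*q - 43*j^3*q^2 - 47*j^2*q^3 + 366*j*q^4 - 280*q^5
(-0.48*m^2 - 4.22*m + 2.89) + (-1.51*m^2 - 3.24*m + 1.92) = -1.99*m^2 - 7.46*m + 4.81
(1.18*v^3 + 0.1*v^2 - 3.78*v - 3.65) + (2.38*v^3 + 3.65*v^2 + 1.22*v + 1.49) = 3.56*v^3 + 3.75*v^2 - 2.56*v - 2.16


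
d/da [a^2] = 2*a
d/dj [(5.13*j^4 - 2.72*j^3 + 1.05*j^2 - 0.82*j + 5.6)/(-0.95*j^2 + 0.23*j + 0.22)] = (-9.747*j^5 + 6.1237*j^4 + 3.2632*j^3 - 2.3327*j^2 + 11.102*j - 1.4684)/(0.9025*j^4 - 0.437*j^3 - 0.3651*j^2 + 0.1012*j + 0.0484)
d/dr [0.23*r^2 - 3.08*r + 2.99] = 0.46*r - 3.08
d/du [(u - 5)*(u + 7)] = 2*u + 2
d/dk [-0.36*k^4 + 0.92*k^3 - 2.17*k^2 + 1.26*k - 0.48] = -1.44*k^3 + 2.76*k^2 - 4.34*k + 1.26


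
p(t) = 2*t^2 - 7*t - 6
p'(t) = 4*t - 7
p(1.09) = -11.25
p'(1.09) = -2.64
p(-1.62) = 10.59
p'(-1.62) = -13.48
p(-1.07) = 3.78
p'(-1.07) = -11.28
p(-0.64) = -0.70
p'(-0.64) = -9.56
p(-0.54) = -1.64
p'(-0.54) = -9.16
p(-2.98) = 32.62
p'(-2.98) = -18.92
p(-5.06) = 80.63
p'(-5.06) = -27.24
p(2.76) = -10.08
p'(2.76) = 4.04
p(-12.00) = 366.00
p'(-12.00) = -55.00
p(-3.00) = 33.00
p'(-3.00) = -19.00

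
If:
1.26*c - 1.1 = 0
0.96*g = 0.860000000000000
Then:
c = 0.87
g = 0.90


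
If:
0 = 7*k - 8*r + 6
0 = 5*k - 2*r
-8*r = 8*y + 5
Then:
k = 6/13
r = 15/13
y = -185/104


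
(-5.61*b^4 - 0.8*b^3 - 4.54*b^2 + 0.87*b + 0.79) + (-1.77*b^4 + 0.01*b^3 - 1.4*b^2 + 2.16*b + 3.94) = -7.38*b^4 - 0.79*b^3 - 5.94*b^2 + 3.03*b + 4.73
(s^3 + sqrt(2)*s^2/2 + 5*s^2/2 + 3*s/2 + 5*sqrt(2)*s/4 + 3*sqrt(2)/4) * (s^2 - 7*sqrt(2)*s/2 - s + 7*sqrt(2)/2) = s^5 - 3*sqrt(2)*s^4 + 3*s^4/2 - 9*sqrt(2)*s^3/2 - 9*s^3/2 - 27*s^2/4 + 3*sqrt(2)*s^2 + 7*s/2 + 9*sqrt(2)*s/2 + 21/4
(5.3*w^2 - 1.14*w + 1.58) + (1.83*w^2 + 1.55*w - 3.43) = 7.13*w^2 + 0.41*w - 1.85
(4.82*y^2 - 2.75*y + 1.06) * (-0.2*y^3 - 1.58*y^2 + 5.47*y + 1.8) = -0.964*y^5 - 7.0656*y^4 + 30.4984*y^3 - 8.0413*y^2 + 0.8482*y + 1.908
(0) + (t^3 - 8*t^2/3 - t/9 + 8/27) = t^3 - 8*t^2/3 - t/9 + 8/27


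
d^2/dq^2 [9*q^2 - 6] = 18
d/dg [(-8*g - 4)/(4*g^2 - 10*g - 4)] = 2*(4*g^2 + 4*g - 1)/(4*g^4 - 20*g^3 + 17*g^2 + 20*g + 4)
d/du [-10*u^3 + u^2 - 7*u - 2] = -30*u^2 + 2*u - 7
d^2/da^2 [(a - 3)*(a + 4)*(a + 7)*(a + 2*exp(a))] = 2*a^3*exp(a) + 28*a^2*exp(a) + 12*a^2 + 66*a*exp(a) + 48*a - 156*exp(a) - 10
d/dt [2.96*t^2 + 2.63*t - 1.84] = 5.92*t + 2.63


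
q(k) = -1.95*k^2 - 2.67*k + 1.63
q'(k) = -3.9*k - 2.67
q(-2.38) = -3.06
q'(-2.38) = 6.61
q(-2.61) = -4.68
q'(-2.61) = 7.51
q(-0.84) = 2.50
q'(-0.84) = 0.61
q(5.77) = -78.70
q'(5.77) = -25.17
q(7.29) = -121.47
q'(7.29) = -31.10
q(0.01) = 1.60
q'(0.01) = -2.71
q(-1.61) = 0.87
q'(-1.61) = 3.61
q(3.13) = -25.83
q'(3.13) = -14.88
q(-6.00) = -52.55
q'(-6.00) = 20.73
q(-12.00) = -247.13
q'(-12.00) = 44.13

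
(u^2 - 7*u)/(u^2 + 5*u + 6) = u*(u - 7)/(u^2 + 5*u + 6)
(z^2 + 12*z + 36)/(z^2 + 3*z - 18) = (z + 6)/(z - 3)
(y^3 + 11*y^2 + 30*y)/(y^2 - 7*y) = (y^2 + 11*y + 30)/(y - 7)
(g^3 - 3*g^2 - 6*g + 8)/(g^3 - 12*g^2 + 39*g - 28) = (g + 2)/(g - 7)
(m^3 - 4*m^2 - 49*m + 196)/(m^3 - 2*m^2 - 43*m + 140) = (m - 7)/(m - 5)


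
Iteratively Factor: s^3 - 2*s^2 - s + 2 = (s - 2)*(s^2 - 1) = (s - 2)*(s - 1)*(s + 1)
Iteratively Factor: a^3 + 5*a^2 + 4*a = (a + 1)*(a^2 + 4*a) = a*(a + 1)*(a + 4)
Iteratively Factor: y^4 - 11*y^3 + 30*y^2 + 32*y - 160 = (y - 4)*(y^3 - 7*y^2 + 2*y + 40) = (y - 5)*(y - 4)*(y^2 - 2*y - 8) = (y - 5)*(y - 4)^2*(y + 2)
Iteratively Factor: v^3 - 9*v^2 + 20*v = (v)*(v^2 - 9*v + 20) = v*(v - 5)*(v - 4)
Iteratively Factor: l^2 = (l)*(l)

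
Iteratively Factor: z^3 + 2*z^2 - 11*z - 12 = (z + 1)*(z^2 + z - 12) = (z + 1)*(z + 4)*(z - 3)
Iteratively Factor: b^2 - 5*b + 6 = (b - 2)*(b - 3)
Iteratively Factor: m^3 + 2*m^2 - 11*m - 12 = (m + 4)*(m^2 - 2*m - 3) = (m + 1)*(m + 4)*(m - 3)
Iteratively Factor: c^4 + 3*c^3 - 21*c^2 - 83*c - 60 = (c + 3)*(c^3 - 21*c - 20) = (c - 5)*(c + 3)*(c^2 + 5*c + 4) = (c - 5)*(c + 3)*(c + 4)*(c + 1)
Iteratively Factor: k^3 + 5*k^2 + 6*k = (k + 3)*(k^2 + 2*k) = k*(k + 3)*(k + 2)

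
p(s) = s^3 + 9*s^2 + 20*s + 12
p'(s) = 3*s^2 + 18*s + 20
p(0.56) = 26.20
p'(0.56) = 31.02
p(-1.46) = -1.13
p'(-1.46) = 0.11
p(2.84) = 164.30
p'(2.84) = 95.32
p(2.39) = 124.86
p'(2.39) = 80.16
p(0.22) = 16.85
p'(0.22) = 24.11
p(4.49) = 373.76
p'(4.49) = 161.30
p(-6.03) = -0.61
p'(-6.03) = 20.54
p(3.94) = 291.68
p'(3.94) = 137.49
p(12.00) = 3276.00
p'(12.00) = 668.00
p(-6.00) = 0.00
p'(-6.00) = 20.00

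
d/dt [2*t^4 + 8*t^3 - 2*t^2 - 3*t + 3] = 8*t^3 + 24*t^2 - 4*t - 3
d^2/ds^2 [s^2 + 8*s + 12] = 2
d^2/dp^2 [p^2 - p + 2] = 2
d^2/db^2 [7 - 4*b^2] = -8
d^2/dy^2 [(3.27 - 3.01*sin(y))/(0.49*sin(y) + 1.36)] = (-2.790991*sin(y)^2 + 7.746424*sin(y) + 5.581982)/(0.117649*sin(y)^3 + 0.979608*sin(y)^2 + 2.718912*sin(y) + 2.515456)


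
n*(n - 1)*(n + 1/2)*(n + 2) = n^4 + 3*n^3/2 - 3*n^2/2 - n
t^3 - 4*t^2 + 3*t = t*(t - 3)*(t - 1)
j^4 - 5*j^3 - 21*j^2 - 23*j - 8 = (j - 8)*(j + 1)^3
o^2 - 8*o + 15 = (o - 5)*(o - 3)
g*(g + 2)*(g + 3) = g^3 + 5*g^2 + 6*g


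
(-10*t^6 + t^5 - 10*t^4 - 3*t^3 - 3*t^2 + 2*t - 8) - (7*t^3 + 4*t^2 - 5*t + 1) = -10*t^6 + t^5 - 10*t^4 - 10*t^3 - 7*t^2 + 7*t - 9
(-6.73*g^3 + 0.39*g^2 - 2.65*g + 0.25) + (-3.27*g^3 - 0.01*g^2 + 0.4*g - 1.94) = -10.0*g^3 + 0.38*g^2 - 2.25*g - 1.69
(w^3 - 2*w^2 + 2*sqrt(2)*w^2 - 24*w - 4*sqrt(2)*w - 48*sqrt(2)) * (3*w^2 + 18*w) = 3*w^5 + 6*sqrt(2)*w^4 + 12*w^4 - 108*w^3 + 24*sqrt(2)*w^3 - 432*w^2 - 216*sqrt(2)*w^2 - 864*sqrt(2)*w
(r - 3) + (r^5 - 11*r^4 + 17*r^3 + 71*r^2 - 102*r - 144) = r^5 - 11*r^4 + 17*r^3 + 71*r^2 - 101*r - 147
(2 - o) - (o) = 2 - 2*o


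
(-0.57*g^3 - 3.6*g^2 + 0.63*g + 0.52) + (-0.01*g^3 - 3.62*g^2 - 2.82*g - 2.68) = -0.58*g^3 - 7.22*g^2 - 2.19*g - 2.16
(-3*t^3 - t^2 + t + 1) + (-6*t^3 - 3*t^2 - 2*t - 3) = -9*t^3 - 4*t^2 - t - 2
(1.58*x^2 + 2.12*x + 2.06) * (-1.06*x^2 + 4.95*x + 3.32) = -1.6748*x^4 + 5.5738*x^3 + 13.556*x^2 + 17.2354*x + 6.8392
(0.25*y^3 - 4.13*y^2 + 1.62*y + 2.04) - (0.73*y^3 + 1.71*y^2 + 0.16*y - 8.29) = -0.48*y^3 - 5.84*y^2 + 1.46*y + 10.33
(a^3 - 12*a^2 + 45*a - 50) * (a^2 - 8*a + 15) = a^5 - 20*a^4 + 156*a^3 - 590*a^2 + 1075*a - 750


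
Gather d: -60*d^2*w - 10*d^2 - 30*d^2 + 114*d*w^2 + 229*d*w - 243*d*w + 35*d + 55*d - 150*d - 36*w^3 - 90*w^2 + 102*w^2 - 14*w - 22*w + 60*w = d^2*(-60*w - 40) + d*(114*w^2 - 14*w - 60) - 36*w^3 + 12*w^2 + 24*w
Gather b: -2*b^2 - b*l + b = -2*b^2 + b*(1 - l)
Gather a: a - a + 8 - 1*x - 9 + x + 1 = 0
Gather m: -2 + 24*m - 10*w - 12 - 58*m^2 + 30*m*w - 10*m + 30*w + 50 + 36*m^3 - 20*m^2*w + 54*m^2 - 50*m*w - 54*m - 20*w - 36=36*m^3 + m^2*(-20*w - 4) + m*(-20*w - 40)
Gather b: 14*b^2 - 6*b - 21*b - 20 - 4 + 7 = 14*b^2 - 27*b - 17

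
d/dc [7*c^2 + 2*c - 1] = 14*c + 2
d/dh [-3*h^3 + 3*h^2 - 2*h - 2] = -9*h^2 + 6*h - 2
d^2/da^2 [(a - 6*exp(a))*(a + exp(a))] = -5*a*exp(a) - 24*exp(2*a) - 10*exp(a) + 2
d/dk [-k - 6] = -1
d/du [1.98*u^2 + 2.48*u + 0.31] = 3.96*u + 2.48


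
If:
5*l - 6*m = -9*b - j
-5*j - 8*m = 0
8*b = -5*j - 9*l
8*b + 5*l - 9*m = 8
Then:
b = -1136/429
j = 2624/429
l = -448/429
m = -1640/429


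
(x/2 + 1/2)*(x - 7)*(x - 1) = x^3/2 - 7*x^2/2 - x/2 + 7/2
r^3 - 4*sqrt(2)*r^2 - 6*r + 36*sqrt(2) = (r - 3*sqrt(2))^2*(r + 2*sqrt(2))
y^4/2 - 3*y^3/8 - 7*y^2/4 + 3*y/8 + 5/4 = (y/2 + 1/2)*(y - 2)*(y - 1)*(y + 5/4)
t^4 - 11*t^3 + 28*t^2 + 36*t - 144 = (t - 6)*(t - 4)*(t - 3)*(t + 2)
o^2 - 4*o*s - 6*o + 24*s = (o - 6)*(o - 4*s)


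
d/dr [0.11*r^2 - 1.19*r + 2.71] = 0.22*r - 1.19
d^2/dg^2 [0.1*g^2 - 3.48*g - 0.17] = 0.200000000000000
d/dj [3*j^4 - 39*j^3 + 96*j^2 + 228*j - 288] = 12*j^3 - 117*j^2 + 192*j + 228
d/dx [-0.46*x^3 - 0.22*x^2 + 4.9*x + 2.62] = -1.38*x^2 - 0.44*x + 4.9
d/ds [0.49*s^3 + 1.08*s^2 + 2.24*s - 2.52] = 1.47*s^2 + 2.16*s + 2.24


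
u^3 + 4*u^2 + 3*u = u*(u + 1)*(u + 3)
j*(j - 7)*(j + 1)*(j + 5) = j^4 - j^3 - 37*j^2 - 35*j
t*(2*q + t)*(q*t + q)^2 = 2*q^3*t^3 + 4*q^3*t^2 + 2*q^3*t + q^2*t^4 + 2*q^2*t^3 + q^2*t^2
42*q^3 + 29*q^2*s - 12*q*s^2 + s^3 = (-7*q + s)*(-6*q + s)*(q + s)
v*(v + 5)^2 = v^3 + 10*v^2 + 25*v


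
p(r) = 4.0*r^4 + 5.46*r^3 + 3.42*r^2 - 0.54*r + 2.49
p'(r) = 16.0*r^3 + 16.38*r^2 + 6.84*r - 0.54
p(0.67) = 6.11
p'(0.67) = 16.21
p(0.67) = 6.11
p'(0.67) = 16.21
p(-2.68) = 129.75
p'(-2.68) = -209.20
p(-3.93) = 680.20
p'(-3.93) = -745.61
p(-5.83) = 3660.93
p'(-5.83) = -2654.16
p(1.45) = 43.23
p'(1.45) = 92.59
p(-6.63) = 6294.01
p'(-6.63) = -3988.82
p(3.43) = 814.86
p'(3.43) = 861.29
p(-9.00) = 22548.03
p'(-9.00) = -10399.32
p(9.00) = 30498.99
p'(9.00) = 13051.80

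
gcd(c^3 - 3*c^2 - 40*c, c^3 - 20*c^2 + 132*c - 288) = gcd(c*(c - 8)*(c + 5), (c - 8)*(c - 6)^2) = c - 8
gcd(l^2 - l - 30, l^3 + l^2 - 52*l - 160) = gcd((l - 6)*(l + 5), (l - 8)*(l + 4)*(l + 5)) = l + 5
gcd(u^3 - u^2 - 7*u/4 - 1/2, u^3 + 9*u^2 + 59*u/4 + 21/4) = u + 1/2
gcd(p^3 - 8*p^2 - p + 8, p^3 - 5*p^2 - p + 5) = p^2 - 1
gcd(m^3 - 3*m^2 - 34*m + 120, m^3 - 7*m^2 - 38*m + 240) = m^2 + m - 30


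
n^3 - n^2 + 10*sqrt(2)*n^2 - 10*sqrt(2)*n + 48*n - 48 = (n - 1)*(n + 4*sqrt(2))*(n + 6*sqrt(2))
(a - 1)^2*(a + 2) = a^3 - 3*a + 2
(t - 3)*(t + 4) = t^2 + t - 12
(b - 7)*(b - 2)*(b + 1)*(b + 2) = b^4 - 6*b^3 - 11*b^2 + 24*b + 28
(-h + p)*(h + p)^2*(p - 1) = -h^3*p + h^3 - h^2*p^2 + h^2*p + h*p^3 - h*p^2 + p^4 - p^3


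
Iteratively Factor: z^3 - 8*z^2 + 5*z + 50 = (z + 2)*(z^2 - 10*z + 25) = (z - 5)*(z + 2)*(z - 5)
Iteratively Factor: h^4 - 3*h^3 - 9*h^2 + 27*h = (h - 3)*(h^3 - 9*h) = h*(h - 3)*(h^2 - 9) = h*(h - 3)^2*(h + 3)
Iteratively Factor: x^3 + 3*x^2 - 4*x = (x - 1)*(x^2 + 4*x) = (x - 1)*(x + 4)*(x)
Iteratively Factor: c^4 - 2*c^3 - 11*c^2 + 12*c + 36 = (c + 2)*(c^3 - 4*c^2 - 3*c + 18) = (c - 3)*(c + 2)*(c^2 - c - 6) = (c - 3)^2*(c + 2)*(c + 2)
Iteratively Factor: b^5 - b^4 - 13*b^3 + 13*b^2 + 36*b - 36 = (b + 3)*(b^4 - 4*b^3 - b^2 + 16*b - 12) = (b - 2)*(b + 3)*(b^3 - 2*b^2 - 5*b + 6) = (b - 2)*(b + 2)*(b + 3)*(b^2 - 4*b + 3) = (b - 2)*(b - 1)*(b + 2)*(b + 3)*(b - 3)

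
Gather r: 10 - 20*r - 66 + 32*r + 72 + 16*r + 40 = 28*r + 56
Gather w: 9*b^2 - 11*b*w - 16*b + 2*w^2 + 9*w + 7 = 9*b^2 - 16*b + 2*w^2 + w*(9 - 11*b) + 7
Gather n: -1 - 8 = -9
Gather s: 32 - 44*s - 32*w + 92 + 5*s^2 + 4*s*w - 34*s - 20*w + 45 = 5*s^2 + s*(4*w - 78) - 52*w + 169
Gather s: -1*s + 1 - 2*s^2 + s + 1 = 2 - 2*s^2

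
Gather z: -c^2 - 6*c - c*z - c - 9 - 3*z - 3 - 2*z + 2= -c^2 - 7*c + z*(-c - 5) - 10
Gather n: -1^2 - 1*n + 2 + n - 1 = 0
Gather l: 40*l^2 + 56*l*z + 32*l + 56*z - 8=40*l^2 + l*(56*z + 32) + 56*z - 8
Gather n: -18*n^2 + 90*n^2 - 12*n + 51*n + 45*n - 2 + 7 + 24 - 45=72*n^2 + 84*n - 16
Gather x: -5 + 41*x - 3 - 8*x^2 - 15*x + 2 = -8*x^2 + 26*x - 6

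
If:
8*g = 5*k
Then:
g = 5*k/8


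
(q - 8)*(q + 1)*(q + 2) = q^3 - 5*q^2 - 22*q - 16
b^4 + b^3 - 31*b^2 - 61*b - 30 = (b - 6)*(b + 1)^2*(b + 5)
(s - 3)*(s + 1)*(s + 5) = s^3 + 3*s^2 - 13*s - 15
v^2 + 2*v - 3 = (v - 1)*(v + 3)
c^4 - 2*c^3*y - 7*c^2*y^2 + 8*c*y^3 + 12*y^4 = (c - 3*y)*(c - 2*y)*(c + y)*(c + 2*y)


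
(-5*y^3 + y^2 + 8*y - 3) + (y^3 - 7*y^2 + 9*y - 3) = -4*y^3 - 6*y^2 + 17*y - 6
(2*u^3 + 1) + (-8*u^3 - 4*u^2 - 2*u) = -6*u^3 - 4*u^2 - 2*u + 1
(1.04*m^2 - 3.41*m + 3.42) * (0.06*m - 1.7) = 0.0624*m^3 - 1.9726*m^2 + 6.0022*m - 5.814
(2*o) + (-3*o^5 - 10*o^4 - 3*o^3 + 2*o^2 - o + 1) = -3*o^5 - 10*o^4 - 3*o^3 + 2*o^2 + o + 1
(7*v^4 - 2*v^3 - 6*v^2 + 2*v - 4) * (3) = 21*v^4 - 6*v^3 - 18*v^2 + 6*v - 12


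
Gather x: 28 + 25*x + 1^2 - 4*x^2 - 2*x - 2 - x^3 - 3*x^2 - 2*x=-x^3 - 7*x^2 + 21*x + 27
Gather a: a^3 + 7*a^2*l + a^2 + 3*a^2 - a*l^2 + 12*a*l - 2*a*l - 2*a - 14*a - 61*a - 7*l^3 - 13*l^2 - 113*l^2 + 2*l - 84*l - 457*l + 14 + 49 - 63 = a^3 + a^2*(7*l + 4) + a*(-l^2 + 10*l - 77) - 7*l^3 - 126*l^2 - 539*l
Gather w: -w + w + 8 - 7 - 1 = 0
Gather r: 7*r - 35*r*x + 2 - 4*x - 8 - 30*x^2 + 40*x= r*(7 - 35*x) - 30*x^2 + 36*x - 6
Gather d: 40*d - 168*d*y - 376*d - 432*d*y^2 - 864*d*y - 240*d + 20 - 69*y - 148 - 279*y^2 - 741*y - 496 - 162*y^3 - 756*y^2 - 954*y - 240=d*(-432*y^2 - 1032*y - 576) - 162*y^3 - 1035*y^2 - 1764*y - 864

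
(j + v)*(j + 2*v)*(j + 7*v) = j^3 + 10*j^2*v + 23*j*v^2 + 14*v^3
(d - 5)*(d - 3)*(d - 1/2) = d^3 - 17*d^2/2 + 19*d - 15/2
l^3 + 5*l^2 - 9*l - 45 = (l - 3)*(l + 3)*(l + 5)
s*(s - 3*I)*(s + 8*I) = s^3 + 5*I*s^2 + 24*s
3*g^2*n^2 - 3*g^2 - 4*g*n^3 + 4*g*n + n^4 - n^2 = (-3*g + n)*(-g + n)*(n - 1)*(n + 1)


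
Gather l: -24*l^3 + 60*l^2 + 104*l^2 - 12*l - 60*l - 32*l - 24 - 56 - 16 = -24*l^3 + 164*l^2 - 104*l - 96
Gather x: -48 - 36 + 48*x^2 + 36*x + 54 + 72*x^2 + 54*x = 120*x^2 + 90*x - 30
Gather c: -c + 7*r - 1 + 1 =-c + 7*r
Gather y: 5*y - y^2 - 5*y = -y^2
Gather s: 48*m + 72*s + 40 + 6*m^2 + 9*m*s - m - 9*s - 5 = 6*m^2 + 47*m + s*(9*m + 63) + 35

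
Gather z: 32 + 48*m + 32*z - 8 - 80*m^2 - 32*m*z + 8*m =-80*m^2 + 56*m + z*(32 - 32*m) + 24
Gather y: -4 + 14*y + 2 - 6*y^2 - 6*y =-6*y^2 + 8*y - 2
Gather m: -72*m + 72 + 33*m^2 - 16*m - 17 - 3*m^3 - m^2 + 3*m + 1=-3*m^3 + 32*m^2 - 85*m + 56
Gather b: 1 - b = 1 - b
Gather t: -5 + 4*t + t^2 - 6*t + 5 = t^2 - 2*t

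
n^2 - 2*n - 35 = (n - 7)*(n + 5)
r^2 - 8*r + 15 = (r - 5)*(r - 3)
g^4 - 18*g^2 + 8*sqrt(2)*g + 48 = (g - 2*sqrt(2))^2*(g + sqrt(2))*(g + 3*sqrt(2))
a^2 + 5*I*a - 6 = (a + 2*I)*(a + 3*I)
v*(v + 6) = v^2 + 6*v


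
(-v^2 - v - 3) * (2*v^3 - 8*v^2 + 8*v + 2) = -2*v^5 + 6*v^4 - 6*v^3 + 14*v^2 - 26*v - 6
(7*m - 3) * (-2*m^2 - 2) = -14*m^3 + 6*m^2 - 14*m + 6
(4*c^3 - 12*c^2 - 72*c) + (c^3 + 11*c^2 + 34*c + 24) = 5*c^3 - c^2 - 38*c + 24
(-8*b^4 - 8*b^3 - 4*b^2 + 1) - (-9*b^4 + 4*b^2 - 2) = b^4 - 8*b^3 - 8*b^2 + 3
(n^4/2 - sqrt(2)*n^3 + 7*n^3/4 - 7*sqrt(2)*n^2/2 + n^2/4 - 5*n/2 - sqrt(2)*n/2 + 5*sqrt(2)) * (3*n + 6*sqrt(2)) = 3*n^5/2 + 21*n^4/4 - 45*n^3/4 - 99*n^2/2 - 6*n + 60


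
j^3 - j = j*(j - 1)*(j + 1)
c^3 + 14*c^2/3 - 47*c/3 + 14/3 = (c - 2)*(c - 1/3)*(c + 7)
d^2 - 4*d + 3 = (d - 3)*(d - 1)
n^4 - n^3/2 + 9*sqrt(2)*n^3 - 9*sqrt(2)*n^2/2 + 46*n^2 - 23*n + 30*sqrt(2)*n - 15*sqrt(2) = (n - 1/2)*(n + sqrt(2))*(n + 3*sqrt(2))*(n + 5*sqrt(2))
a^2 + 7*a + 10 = (a + 2)*(a + 5)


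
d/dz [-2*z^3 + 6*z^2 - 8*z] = -6*z^2 + 12*z - 8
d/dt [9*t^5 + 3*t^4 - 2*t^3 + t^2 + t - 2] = 45*t^4 + 12*t^3 - 6*t^2 + 2*t + 1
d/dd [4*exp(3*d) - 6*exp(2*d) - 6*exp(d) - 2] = (12*exp(2*d) - 12*exp(d) - 6)*exp(d)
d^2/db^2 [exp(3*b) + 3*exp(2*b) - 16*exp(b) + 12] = (9*exp(2*b) + 12*exp(b) - 16)*exp(b)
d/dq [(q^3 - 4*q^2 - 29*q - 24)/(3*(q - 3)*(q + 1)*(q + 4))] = 2*(q^2 + 4*q + 14)/(q^4 + 2*q^3 - 23*q^2 - 24*q + 144)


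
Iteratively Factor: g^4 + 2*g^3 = (g)*(g^3 + 2*g^2) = g*(g + 2)*(g^2) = g^2*(g + 2)*(g)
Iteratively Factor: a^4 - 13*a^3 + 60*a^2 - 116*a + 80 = (a - 2)*(a^3 - 11*a^2 + 38*a - 40) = (a - 2)^2*(a^2 - 9*a + 20) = (a - 4)*(a - 2)^2*(a - 5)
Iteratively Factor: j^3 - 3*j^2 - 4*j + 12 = (j - 3)*(j^2 - 4) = (j - 3)*(j + 2)*(j - 2)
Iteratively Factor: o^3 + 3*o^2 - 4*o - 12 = (o - 2)*(o^2 + 5*o + 6) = (o - 2)*(o + 2)*(o + 3)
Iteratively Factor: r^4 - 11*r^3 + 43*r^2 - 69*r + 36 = (r - 3)*(r^3 - 8*r^2 + 19*r - 12) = (r - 4)*(r - 3)*(r^2 - 4*r + 3) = (r - 4)*(r - 3)*(r - 1)*(r - 3)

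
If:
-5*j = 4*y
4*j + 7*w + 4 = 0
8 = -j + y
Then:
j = -32/9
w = 92/63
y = 40/9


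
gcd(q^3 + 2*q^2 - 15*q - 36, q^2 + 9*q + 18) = q + 3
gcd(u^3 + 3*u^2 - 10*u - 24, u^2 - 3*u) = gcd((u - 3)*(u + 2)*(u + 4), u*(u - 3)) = u - 3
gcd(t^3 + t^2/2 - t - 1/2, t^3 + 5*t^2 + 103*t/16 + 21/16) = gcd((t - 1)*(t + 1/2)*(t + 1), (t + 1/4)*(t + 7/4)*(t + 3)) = 1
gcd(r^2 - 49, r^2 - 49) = r^2 - 49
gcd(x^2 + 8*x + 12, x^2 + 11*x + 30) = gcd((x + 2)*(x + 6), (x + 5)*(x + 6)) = x + 6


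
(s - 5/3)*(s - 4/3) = s^2 - 3*s + 20/9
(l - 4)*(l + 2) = l^2 - 2*l - 8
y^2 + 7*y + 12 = (y + 3)*(y + 4)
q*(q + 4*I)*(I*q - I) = I*q^3 - 4*q^2 - I*q^2 + 4*q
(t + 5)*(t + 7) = t^2 + 12*t + 35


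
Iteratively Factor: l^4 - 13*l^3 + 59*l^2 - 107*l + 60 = (l - 4)*(l^3 - 9*l^2 + 23*l - 15) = (l - 4)*(l - 3)*(l^2 - 6*l + 5) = (l - 4)*(l - 3)*(l - 1)*(l - 5)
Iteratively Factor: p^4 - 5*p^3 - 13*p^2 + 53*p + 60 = (p - 4)*(p^3 - p^2 - 17*p - 15) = (p - 4)*(p + 1)*(p^2 - 2*p - 15) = (p - 5)*(p - 4)*(p + 1)*(p + 3)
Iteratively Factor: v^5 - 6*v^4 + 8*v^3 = (v - 4)*(v^4 - 2*v^3) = (v - 4)*(v - 2)*(v^3) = v*(v - 4)*(v - 2)*(v^2) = v^2*(v - 4)*(v - 2)*(v)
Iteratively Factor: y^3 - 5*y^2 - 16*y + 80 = (y + 4)*(y^2 - 9*y + 20) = (y - 5)*(y + 4)*(y - 4)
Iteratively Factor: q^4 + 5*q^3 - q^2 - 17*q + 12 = (q + 4)*(q^3 + q^2 - 5*q + 3) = (q - 1)*(q + 4)*(q^2 + 2*q - 3) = (q - 1)*(q + 3)*(q + 4)*(q - 1)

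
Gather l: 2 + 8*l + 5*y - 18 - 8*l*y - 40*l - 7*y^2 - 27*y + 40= l*(-8*y - 32) - 7*y^2 - 22*y + 24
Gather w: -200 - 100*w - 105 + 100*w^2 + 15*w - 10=100*w^2 - 85*w - 315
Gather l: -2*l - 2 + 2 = -2*l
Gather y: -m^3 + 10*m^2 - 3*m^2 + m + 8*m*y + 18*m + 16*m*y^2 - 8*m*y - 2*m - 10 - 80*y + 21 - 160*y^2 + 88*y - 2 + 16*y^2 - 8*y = -m^3 + 7*m^2 + 17*m + y^2*(16*m - 144) + 9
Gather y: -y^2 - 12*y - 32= -y^2 - 12*y - 32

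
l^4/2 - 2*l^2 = l^2*(l/2 + 1)*(l - 2)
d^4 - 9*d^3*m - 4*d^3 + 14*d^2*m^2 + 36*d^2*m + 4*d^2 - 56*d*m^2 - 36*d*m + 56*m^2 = (d - 2)^2*(d - 7*m)*(d - 2*m)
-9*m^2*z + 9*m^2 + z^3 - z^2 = (-3*m + z)*(3*m + z)*(z - 1)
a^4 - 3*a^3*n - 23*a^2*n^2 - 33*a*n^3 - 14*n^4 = (a - 7*n)*(a + n)^2*(a + 2*n)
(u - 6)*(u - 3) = u^2 - 9*u + 18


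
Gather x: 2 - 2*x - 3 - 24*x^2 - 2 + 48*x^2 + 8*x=24*x^2 + 6*x - 3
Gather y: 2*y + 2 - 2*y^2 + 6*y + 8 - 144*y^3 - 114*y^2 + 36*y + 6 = -144*y^3 - 116*y^2 + 44*y + 16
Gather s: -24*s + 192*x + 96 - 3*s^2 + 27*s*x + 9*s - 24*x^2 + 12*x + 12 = -3*s^2 + s*(27*x - 15) - 24*x^2 + 204*x + 108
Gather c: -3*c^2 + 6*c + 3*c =-3*c^2 + 9*c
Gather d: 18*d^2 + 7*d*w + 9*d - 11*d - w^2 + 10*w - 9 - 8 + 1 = 18*d^2 + d*(7*w - 2) - w^2 + 10*w - 16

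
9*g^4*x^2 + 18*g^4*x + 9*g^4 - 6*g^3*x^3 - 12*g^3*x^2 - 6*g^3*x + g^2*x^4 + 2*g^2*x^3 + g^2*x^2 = (-3*g + x)^2*(g*x + g)^2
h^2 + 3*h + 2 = (h + 1)*(h + 2)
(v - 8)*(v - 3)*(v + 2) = v^3 - 9*v^2 + 2*v + 48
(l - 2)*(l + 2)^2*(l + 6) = l^4 + 8*l^3 + 8*l^2 - 32*l - 48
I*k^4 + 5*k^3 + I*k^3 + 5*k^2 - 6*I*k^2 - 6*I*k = k*(k - 3*I)*(k - 2*I)*(I*k + I)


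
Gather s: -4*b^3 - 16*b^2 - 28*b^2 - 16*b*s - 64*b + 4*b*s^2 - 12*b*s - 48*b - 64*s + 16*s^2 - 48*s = -4*b^3 - 44*b^2 - 112*b + s^2*(4*b + 16) + s*(-28*b - 112)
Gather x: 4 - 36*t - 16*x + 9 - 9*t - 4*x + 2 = -45*t - 20*x + 15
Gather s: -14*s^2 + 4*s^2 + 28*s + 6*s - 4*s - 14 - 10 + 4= -10*s^2 + 30*s - 20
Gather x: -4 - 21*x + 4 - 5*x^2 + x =-5*x^2 - 20*x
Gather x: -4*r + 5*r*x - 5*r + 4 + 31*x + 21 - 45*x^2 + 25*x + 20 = -9*r - 45*x^2 + x*(5*r + 56) + 45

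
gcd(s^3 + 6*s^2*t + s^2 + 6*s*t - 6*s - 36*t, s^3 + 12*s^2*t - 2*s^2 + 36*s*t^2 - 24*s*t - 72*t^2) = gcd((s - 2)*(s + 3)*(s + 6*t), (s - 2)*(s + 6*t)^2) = s^2 + 6*s*t - 2*s - 12*t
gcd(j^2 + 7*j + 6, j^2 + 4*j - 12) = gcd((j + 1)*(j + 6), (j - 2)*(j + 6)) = j + 6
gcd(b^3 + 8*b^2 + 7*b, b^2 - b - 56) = b + 7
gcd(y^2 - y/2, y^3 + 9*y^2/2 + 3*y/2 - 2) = y - 1/2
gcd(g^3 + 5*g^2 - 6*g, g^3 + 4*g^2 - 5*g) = g^2 - g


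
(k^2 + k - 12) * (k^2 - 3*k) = k^4 - 2*k^3 - 15*k^2 + 36*k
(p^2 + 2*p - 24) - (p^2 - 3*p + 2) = 5*p - 26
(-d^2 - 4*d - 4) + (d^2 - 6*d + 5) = 1 - 10*d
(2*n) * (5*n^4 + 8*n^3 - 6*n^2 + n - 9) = 10*n^5 + 16*n^4 - 12*n^3 + 2*n^2 - 18*n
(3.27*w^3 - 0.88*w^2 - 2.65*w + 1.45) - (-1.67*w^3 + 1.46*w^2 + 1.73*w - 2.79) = 4.94*w^3 - 2.34*w^2 - 4.38*w + 4.24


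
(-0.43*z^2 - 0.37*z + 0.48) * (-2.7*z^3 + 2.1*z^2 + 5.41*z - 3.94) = 1.161*z^5 + 0.096*z^4 - 4.3993*z^3 + 0.7005*z^2 + 4.0546*z - 1.8912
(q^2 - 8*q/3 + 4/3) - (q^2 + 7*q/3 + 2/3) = 2/3 - 5*q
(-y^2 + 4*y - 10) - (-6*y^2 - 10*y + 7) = 5*y^2 + 14*y - 17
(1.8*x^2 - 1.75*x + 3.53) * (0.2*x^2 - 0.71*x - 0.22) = 0.36*x^4 - 1.628*x^3 + 1.5525*x^2 - 2.1213*x - 0.7766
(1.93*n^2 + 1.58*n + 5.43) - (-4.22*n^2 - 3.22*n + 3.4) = 6.15*n^2 + 4.8*n + 2.03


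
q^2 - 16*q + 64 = (q - 8)^2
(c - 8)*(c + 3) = c^2 - 5*c - 24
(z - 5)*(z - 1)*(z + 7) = z^3 + z^2 - 37*z + 35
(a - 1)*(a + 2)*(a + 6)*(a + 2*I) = a^4 + 7*a^3 + 2*I*a^3 + 4*a^2 + 14*I*a^2 - 12*a + 8*I*a - 24*I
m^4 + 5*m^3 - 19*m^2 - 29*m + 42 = (m - 3)*(m - 1)*(m + 2)*(m + 7)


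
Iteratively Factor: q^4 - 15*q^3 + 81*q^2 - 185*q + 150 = (q - 3)*(q^3 - 12*q^2 + 45*q - 50) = (q - 5)*(q - 3)*(q^2 - 7*q + 10) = (q - 5)^2*(q - 3)*(q - 2)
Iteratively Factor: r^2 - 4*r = (r)*(r - 4)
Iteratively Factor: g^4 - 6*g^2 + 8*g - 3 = (g - 1)*(g^3 + g^2 - 5*g + 3) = (g - 1)*(g + 3)*(g^2 - 2*g + 1) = (g - 1)^2*(g + 3)*(g - 1)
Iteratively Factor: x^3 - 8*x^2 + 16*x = (x - 4)*(x^2 - 4*x) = (x - 4)^2*(x)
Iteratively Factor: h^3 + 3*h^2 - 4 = (h + 2)*(h^2 + h - 2) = (h + 2)^2*(h - 1)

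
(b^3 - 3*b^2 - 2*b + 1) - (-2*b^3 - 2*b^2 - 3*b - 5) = 3*b^3 - b^2 + b + 6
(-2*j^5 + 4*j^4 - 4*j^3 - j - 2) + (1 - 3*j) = -2*j^5 + 4*j^4 - 4*j^3 - 4*j - 1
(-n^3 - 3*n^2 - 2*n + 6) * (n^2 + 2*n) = -n^5 - 5*n^4 - 8*n^3 + 2*n^2 + 12*n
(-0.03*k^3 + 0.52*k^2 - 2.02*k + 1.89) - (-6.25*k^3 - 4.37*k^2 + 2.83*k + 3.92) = 6.22*k^3 + 4.89*k^2 - 4.85*k - 2.03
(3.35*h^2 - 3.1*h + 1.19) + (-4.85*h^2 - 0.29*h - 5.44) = -1.5*h^2 - 3.39*h - 4.25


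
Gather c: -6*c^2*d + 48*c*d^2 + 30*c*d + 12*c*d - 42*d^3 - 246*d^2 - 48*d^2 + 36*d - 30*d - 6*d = -6*c^2*d + c*(48*d^2 + 42*d) - 42*d^3 - 294*d^2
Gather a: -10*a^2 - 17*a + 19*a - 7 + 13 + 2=-10*a^2 + 2*a + 8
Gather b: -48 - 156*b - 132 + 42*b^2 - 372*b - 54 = 42*b^2 - 528*b - 234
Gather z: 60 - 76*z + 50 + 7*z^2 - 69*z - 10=7*z^2 - 145*z + 100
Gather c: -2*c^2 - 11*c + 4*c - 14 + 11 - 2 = -2*c^2 - 7*c - 5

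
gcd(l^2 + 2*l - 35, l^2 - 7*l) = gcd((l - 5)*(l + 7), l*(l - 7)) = 1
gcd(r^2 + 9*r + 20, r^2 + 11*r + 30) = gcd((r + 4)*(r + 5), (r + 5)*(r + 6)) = r + 5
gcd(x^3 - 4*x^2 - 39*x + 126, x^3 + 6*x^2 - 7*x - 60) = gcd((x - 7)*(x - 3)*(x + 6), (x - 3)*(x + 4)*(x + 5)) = x - 3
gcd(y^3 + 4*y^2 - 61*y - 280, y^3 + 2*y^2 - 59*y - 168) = y^2 - y - 56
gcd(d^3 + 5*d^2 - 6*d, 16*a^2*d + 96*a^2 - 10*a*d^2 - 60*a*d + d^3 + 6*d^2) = d + 6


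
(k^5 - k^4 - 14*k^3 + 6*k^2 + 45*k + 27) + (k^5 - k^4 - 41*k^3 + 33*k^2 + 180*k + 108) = 2*k^5 - 2*k^4 - 55*k^3 + 39*k^2 + 225*k + 135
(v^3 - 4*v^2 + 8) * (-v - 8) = -v^4 - 4*v^3 + 32*v^2 - 8*v - 64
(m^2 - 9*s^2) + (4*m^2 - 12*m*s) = 5*m^2 - 12*m*s - 9*s^2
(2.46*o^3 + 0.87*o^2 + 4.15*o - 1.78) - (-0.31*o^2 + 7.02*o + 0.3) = 2.46*o^3 + 1.18*o^2 - 2.87*o - 2.08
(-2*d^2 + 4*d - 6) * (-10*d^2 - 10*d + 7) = 20*d^4 - 20*d^3 + 6*d^2 + 88*d - 42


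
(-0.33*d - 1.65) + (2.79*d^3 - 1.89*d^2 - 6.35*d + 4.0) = 2.79*d^3 - 1.89*d^2 - 6.68*d + 2.35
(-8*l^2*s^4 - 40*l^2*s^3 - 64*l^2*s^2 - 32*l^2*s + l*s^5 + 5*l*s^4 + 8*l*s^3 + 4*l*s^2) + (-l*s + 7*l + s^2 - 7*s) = -8*l^2*s^4 - 40*l^2*s^3 - 64*l^2*s^2 - 32*l^2*s + l*s^5 + 5*l*s^4 + 8*l*s^3 + 4*l*s^2 - l*s + 7*l + s^2 - 7*s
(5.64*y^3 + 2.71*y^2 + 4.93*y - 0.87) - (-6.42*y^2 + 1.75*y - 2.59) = 5.64*y^3 + 9.13*y^2 + 3.18*y + 1.72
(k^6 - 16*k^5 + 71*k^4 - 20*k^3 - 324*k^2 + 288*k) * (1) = k^6 - 16*k^5 + 71*k^4 - 20*k^3 - 324*k^2 + 288*k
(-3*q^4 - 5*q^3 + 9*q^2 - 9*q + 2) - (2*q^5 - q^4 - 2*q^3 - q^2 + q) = -2*q^5 - 2*q^4 - 3*q^3 + 10*q^2 - 10*q + 2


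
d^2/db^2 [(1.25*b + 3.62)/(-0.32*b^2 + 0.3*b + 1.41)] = ((0.64*b - 0.3)*(1.25*b + 3.62)*(1.28*b - 0.6) + (2.4*b + 1.5668)*(-0.32*b^2 + 0.3*b + 1.41))/(-0.32*b^2 + 0.3*b + 1.41)^3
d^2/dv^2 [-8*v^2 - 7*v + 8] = -16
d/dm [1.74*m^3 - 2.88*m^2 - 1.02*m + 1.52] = 5.22*m^2 - 5.76*m - 1.02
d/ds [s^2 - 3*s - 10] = 2*s - 3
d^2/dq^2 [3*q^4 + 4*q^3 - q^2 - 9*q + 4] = 36*q^2 + 24*q - 2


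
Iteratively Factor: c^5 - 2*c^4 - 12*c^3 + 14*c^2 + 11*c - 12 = (c + 3)*(c^4 - 5*c^3 + 3*c^2 + 5*c - 4) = (c - 1)*(c + 3)*(c^3 - 4*c^2 - c + 4) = (c - 1)*(c + 1)*(c + 3)*(c^2 - 5*c + 4) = (c - 4)*(c - 1)*(c + 1)*(c + 3)*(c - 1)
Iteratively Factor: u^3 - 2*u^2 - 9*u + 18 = (u - 3)*(u^2 + u - 6) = (u - 3)*(u + 3)*(u - 2)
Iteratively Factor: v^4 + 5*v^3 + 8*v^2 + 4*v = (v + 2)*(v^3 + 3*v^2 + 2*v) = (v + 2)^2*(v^2 + v) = v*(v + 2)^2*(v + 1)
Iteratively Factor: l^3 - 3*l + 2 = (l - 1)*(l^2 + l - 2) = (l - 1)^2*(l + 2)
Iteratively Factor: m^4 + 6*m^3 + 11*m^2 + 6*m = (m + 1)*(m^3 + 5*m^2 + 6*m) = m*(m + 1)*(m^2 + 5*m + 6) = m*(m + 1)*(m + 3)*(m + 2)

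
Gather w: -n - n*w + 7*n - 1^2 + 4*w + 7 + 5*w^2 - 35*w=6*n + 5*w^2 + w*(-n - 31) + 6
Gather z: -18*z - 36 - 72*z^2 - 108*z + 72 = -72*z^2 - 126*z + 36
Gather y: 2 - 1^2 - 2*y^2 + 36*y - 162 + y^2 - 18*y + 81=-y^2 + 18*y - 80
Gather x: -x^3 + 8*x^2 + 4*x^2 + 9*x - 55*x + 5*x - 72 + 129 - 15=-x^3 + 12*x^2 - 41*x + 42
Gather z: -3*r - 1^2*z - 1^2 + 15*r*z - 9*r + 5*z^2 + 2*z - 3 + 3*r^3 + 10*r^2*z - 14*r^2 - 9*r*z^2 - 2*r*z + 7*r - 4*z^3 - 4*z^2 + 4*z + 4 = 3*r^3 - 14*r^2 - 5*r - 4*z^3 + z^2*(1 - 9*r) + z*(10*r^2 + 13*r + 5)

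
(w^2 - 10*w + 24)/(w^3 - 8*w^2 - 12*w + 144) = (w - 4)/(w^2 - 2*w - 24)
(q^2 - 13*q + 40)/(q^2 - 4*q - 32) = (q - 5)/(q + 4)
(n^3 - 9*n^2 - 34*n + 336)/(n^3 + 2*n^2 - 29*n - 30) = (n^2 - 15*n + 56)/(n^2 - 4*n - 5)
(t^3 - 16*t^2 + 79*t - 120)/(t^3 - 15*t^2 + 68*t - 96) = (t - 5)/(t - 4)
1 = 1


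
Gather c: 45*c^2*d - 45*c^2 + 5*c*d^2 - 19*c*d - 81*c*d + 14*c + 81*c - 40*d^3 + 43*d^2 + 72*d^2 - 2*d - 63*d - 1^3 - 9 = c^2*(45*d - 45) + c*(5*d^2 - 100*d + 95) - 40*d^3 + 115*d^2 - 65*d - 10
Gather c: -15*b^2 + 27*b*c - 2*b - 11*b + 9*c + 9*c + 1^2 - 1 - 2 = -15*b^2 - 13*b + c*(27*b + 18) - 2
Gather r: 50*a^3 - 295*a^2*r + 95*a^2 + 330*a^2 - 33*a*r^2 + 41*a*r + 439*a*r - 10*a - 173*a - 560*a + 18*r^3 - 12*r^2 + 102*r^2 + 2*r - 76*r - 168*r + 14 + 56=50*a^3 + 425*a^2 - 743*a + 18*r^3 + r^2*(90 - 33*a) + r*(-295*a^2 + 480*a - 242) + 70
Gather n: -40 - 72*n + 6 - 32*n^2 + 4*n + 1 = -32*n^2 - 68*n - 33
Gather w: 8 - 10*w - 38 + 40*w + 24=30*w - 6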